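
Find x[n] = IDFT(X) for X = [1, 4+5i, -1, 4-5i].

x[n] = (1/4) Σ(k=0 to 3) X[k] · e^(2πikn/4)

Computing each x[n]:
x[0] = 2
x[1] = -2
x[2] = -2
x[3] = 3

x = [2, -2, -2, 3]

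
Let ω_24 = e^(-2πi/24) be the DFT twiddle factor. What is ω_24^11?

ω_24^11 = e^(-2πi·11/24)
= cos(-2π·11/24) + i·sin(-2π·11/24)
= cos(-22π/24) + i·sin(-22π/24)

ω_24^11 = cos(-22π/24) + i·sin(-22π/24) = -0.9659-0.2588i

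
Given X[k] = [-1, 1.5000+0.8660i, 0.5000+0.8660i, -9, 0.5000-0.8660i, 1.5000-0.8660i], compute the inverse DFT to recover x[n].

x[n] = (1/6) Σ(k=0 to 5) X[k] · e^(2πikn/6)

Computing each x[n]:
x[0] = -1
x[1] = 1
x[2] = -2
x[3] = 1
x[4] = -2
x[5] = 2

x = [-1, 1, -2, 1, -2, 2]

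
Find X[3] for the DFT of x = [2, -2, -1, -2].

X[3] = Σ(n=0 to 3) x[n] · ω_4^(3n) where ω_4 = e^(-2πi/4)
= (2)·ω_4^0 + (-2)·ω_4^3 + (-1)·ω_4^6 + (-2)·ω_4^9

X[3] = 3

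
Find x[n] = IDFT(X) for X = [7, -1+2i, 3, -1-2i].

x[n] = (1/4) Σ(k=0 to 3) X[k] · e^(2πikn/4)

Computing each x[n]:
x[0] = 2
x[1] = 0
x[2] = 3
x[3] = 2

x = [2, 0, 3, 2]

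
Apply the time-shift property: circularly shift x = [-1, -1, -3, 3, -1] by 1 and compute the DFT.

Time shift by 1: X_shifted[k] = ω_5^(1k) · X[k]
Shifted x = [-1, -1, -1, -3, 3]

DFT(x[n-1]) = [-3, 2.8541+2.6287i, -3.8541+4.2533i, -3.8541-4.2533i, 2.8541-2.6287i]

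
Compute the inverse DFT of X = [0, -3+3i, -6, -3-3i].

x[n] = (1/4) Σ(k=0 to 3) X[k] · e^(2πikn/4)

Computing each x[n]:
x[0] = -3
x[1] = 0
x[2] = 0
x[3] = 3

x = [-3, 0, 0, 3]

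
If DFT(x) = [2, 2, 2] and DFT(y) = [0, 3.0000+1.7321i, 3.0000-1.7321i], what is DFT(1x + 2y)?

By linearity: DFT(1x + 2y) = 1·DFT(x) + 2·DFT(y)
= 1·[2, 2, 2] + 2·[0, 3.0000+1.7321i, 3.0000-1.7321i]

Computing element-wise:
Z[0] = 1·(2) + 2·(0) = 2
Z[1] = 1·(2) + 2·(3.0000+1.7321i) = 8.0000+3.4642i
Z[2] = 1·(2) + 2·(3.0000-1.7321i) = 8.0000-3.4642i

DFT(1x + 2y) = 1·X + 2·Y = [2, 8.0000+3.4642i, 8.0000-3.4642i]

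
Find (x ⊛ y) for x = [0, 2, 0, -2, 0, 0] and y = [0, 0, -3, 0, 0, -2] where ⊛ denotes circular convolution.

(x ⊛ y)[n] = Σ(m=0 to 5) x[m] · y[(n-m) mod 6]

Computing each output sample:
(x ⊛ y)[0] = -4
(x ⊛ y)[1] = 0
(x ⊛ y)[2] = 4
(x ⊛ y)[3] = -6
(x ⊛ y)[4] = 0
(x ⊛ y)[5] = 6

x ⊛ y = [-4, 0, 4, -6, 0, 6]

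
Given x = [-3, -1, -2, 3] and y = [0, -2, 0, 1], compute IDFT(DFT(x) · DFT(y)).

(x ⊛ y)[n] = Σ(m=0 to 3) x[m] · y[(n-m) mod 4]

Computing each output sample:
(x ⊛ y)[0] = -7
(x ⊛ y)[1] = 4
(x ⊛ y)[2] = 5
(x ⊛ y)[3] = 1

x ⊛ y = [-7, 4, 5, 1]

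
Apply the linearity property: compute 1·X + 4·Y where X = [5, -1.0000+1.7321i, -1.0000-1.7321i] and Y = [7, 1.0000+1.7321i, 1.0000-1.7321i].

By linearity: DFT(1x + 4y) = 1·DFT(x) + 4·DFT(y)
= 1·[5, -1.0000+1.7321i, -1.0000-1.7321i] + 4·[7, 1.0000+1.7321i, 1.0000-1.7321i]

Computing element-wise:
Z[0] = 1·(5) + 4·(7) = 33
Z[1] = 1·(-1.0000+1.7321i) + 4·(1.0000+1.7321i) = 3.0000+8.6605i
Z[2] = 1·(-1.0000-1.7321i) + 4·(1.0000-1.7321i) = 3.0000-8.6605i

DFT(1x + 4y) = 1·X + 4·Y = [33, 3.0000+8.6605i, 3.0000-8.6605i]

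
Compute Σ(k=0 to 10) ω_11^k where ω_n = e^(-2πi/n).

Sum of all nth roots of unity equals 0 for n > 1 (geometric series with r ≠ 1).

0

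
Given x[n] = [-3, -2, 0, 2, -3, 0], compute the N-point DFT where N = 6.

X[k] = Σ(n=0 to 5) x[n] · ω_6^(nk)
where ω_6 = e^(-2πi/6)

Computing each X[k]:
X[0] = -6
X[1] = -4.5000-0.8660i
X[2] = 1.5000+4.3301i
X[3] = -6
X[4] = 1.5000-4.3301i
X[5] = -4.5000+0.8660i

X = [-6, -4.5000-0.8660i, 1.5000+4.3301i, -6, 1.5000-4.3301i, -4.5000+0.8660i]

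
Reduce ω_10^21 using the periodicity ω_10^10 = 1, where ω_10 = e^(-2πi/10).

Since ω_10^10 = 1, powers reduce modulo 10.
21 mod 10 = 1
So ω_10^21 = ω_10^1 = e^(-2πi·1/10)

ω_10^21 = ω_10^1 = 0.8090-0.5878i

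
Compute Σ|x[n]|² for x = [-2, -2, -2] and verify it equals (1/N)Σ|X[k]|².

Time domain:
Σ|x[n]|² = |-2|² + |-2|² + |-2|² = 12.0000

Frequency domain:
(1/3)Σ|X[k]|² = (1/3)(|-6|² + |0|² + |0|²) = (1/3)·36.0000 = 12.0000

Both sides agree, confirming Parseval's theorem.

Σ|x[n]|² = (1/N)Σ|X[k]|² = 12.0000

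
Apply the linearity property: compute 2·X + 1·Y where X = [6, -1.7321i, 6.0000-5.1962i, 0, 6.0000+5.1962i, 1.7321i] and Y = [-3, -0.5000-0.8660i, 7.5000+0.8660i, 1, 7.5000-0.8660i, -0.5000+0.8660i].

By linearity: DFT(2x + 1y) = 2·DFT(x) + 1·DFT(y)
= 2·[6, -1.7321i, 6.0000-5.1962i, 0, 6.0000+5.1962i, 1.7321i] + 1·[-3, -0.5000-0.8660i, 7.5000+0.8660i, 1, 7.5000-0.8660i, -0.5000+0.8660i]

Computing element-wise:
Z[0] = 2·(6) + 1·(-3) = 9
Z[1] = 2·(-1.7321i) + 1·(-0.5000-0.8660i) = -0.5000-4.3302i
Z[2] = 2·(6.0000-5.1962i) + 1·(7.5000+0.8660i) = 19.5000-9.5264i
Z[3] = 2·(0) + 1·(1) = 1
Z[4] = 2·(6.0000+5.1962i) + 1·(7.5000-0.8660i) = 19.5000+9.5264i
Z[5] = 2·(1.7321i) + 1·(-0.5000+0.8660i) = -0.5000+4.3302i

DFT(2x + 1y) = 2·X + 1·Y = [9, -0.5000-4.3302i, 19.5000-9.5264i, 1, 19.5000+9.5264i, -0.5000+4.3302i]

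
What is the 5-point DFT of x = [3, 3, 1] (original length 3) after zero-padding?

Original 3-point DFT: [7, 1.0000-1.7321i, 1.0000+1.7321i]
Zero-padded 5-point DFT provides frequency interpolation.

DFT_5([x, 0, ...]) = [7, 3.1180-3.4410i, 0.8820-0.8123i, 0.8820+0.8123i, 3.1180+3.4410i]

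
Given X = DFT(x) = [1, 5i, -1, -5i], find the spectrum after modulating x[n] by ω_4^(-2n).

Modulation property: DFT(ω_4^(-2n)·x[n]) = X[(k-2) mod 4], so circularly shift X by 2 positions.

X[k-2] = [-1, -5i, 1, 5i]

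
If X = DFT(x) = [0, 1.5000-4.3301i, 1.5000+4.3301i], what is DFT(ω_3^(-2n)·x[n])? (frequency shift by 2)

Modulation property: DFT(ω_3^(-2n)·x[n]) = X[(k-2) mod 3], so circularly shift X by 2 positions.

X[k-2] = [1.5000-4.3301i, 1.5000+4.3301i, 0]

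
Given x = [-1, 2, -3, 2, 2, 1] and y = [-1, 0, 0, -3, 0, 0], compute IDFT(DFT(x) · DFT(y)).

(x ⊛ y)[n] = Σ(m=0 to 5) x[m] · y[(n-m) mod 6]

Computing each output sample:
(x ⊛ y)[0] = -5
(x ⊛ y)[1] = -8
(x ⊛ y)[2] = 0
(x ⊛ y)[3] = 1
(x ⊛ y)[4] = -8
(x ⊛ y)[5] = 8

x ⊛ y = [-5, -8, 0, 1, -8, 8]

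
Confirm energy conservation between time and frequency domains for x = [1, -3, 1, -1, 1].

Time domain:
Σ|x[n]|² = |1|² + |-3|² + |1|² + |-1|² + |1|² = 13.0000

Frequency domain:
(1/5)Σ|X[k]|² = (1/5)(|-1|² + |0.3820+2.6287i|² + |2.6180+4.2533i|² + |2.6180-4.2533i|² + |0.3820-2.6287i|²) = (1/5)·65.0000 = 13.0000

Both sides agree, confirming Parseval's theorem.

Σ|x[n]|² = (1/N)Σ|X[k]|² = 13.0000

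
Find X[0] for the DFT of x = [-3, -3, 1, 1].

X[0] = Σ(n=0 to 3) x[n] · ω_4^0 = Σ x[n]
= (-3) + (-3) + (1) + (1)

X[0] = -4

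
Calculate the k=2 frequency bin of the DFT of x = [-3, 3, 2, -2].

X[2] = Σ(n=0 to 3) x[n] · ω_4^(2n) where ω_4 = e^(-2πi/4)
= (-3)·ω_4^0 + (3)·ω_4^2 + (2)·ω_4^4 + (-2)·ω_4^6

X[2] = -2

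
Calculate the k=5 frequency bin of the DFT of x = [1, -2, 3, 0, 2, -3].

X[5] = Σ(n=0 to 5) x[n] · ω_6^(5n) where ω_6 = e^(-2πi/6)
= (1)·ω_6^0 + (-2)·ω_6^5 + (3)·ω_6^10 + (0)·ω_6^15 + (2)·ω_6^20 + (-3)·ω_6^25

X[5] = -4.0000+1.7321i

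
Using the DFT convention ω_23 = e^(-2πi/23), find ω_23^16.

ω_23^16 = e^(-2πi·16/23)
= cos(-2π·16/23) + i·sin(-2π·16/23)
= cos(-32π/23) + i·sin(-32π/23)

ω_23^16 = cos(-32π/23) + i·sin(-32π/23) = -0.3349+0.9423i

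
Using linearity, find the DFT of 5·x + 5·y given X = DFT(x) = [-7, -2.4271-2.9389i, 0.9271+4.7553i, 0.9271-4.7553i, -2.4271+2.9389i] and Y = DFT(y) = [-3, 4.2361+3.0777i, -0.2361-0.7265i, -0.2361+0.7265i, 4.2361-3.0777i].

By linearity: DFT(5x + 5y) = 5·DFT(x) + 5·DFT(y)
= 5·[-7, -2.4271-2.9389i, 0.9271+4.7553i, 0.9271-4.7553i, -2.4271+2.9389i] + 5·[-3, 4.2361+3.0777i, -0.2361-0.7265i, -0.2361+0.7265i, 4.2361-3.0777i]

Computing element-wise:
Z[0] = 5·(-7) + 5·(-3) = -50
Z[1] = 5·(-2.4271-2.9389i) + 5·(4.2361+3.0777i) = 9.0450+0.6940i
Z[2] = 5·(0.9271+4.7553i) + 5·(-0.2361-0.7265i) = 3.4550+20.1440i
Z[3] = 5·(0.9271-4.7553i) + 5·(-0.2361+0.7265i) = 3.4550-20.1440i
Z[4] = 5·(-2.4271+2.9389i) + 5·(4.2361-3.0777i) = 9.0450-0.6940i

DFT(5x + 5y) = 5·X + 5·Y = [-50, 9.0450+0.6940i, 3.4550+20.1440i, 3.4550-20.1440i, 9.0450-0.6940i]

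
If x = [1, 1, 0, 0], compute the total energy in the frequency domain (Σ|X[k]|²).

Parseval: Σ|x[n]|² = (1/N)Σ|X[k]|², so Σ|X[k]|² = N·Σ|x[n]|² = 4·2.0000

Σ|X[k]|² = N·Σ|x[n]|² = 4·2.0000 = 8.0000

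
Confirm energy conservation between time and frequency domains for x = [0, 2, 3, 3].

Time domain:
Σ|x[n]|² = |0|² + |2|² + |3|² + |3|² = 22.0000

Frequency domain:
(1/4)Σ|X[k]|² = (1/4)(|8|² + |-3+1i|² + |-2|² + |-3-1i|²) = (1/4)·88.0000 = 22.0000

Both sides agree, confirming Parseval's theorem.

Σ|x[n]|² = (1/N)Σ|X[k]|² = 22.0000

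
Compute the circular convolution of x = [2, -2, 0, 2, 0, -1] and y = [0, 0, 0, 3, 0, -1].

(x ⊛ y)[n] = Σ(m=0 to 5) x[m] · y[(n-m) mod 6]

Computing each output sample:
(x ⊛ y)[0] = 8
(x ⊛ y)[1] = 0
(x ⊛ y)[2] = -5
(x ⊛ y)[3] = 6
(x ⊛ y)[4] = -5
(x ⊛ y)[5] = -2

x ⊛ y = [8, 0, -5, 6, -5, -2]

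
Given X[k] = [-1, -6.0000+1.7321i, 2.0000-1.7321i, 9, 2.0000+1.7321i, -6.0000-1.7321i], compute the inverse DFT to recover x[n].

x[n] = (1/6) Σ(k=0 to 5) X[k] · e^(2πikn/6)

Computing each x[n]:
x[0] = 0
x[1] = -3
x[2] = 1
x[3] = 1
x[4] = 3
x[5] = -3

x = [0, -3, 1, 1, 3, -3]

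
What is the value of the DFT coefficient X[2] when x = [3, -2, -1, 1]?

X[2] = Σ(n=0 to 3) x[n] · ω_4^(2n) where ω_4 = e^(-2πi/4)
= (3)·ω_4^0 + (-2)·ω_4^2 + (-1)·ω_4^4 + (1)·ω_4^6

X[2] = 3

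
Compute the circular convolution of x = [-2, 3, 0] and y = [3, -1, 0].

(x ⊛ y)[n] = Σ(m=0 to 2) x[m] · y[(n-m) mod 3]

Computing each output sample:
(x ⊛ y)[0] = -6
(x ⊛ y)[1] = 11
(x ⊛ y)[2] = -3

x ⊛ y = [-6, 11, -3]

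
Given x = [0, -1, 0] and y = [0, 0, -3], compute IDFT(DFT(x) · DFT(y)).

(x ⊛ y)[n] = Σ(m=0 to 2) x[m] · y[(n-m) mod 3]

Computing each output sample:
(x ⊛ y)[0] = 3
(x ⊛ y)[1] = 0
(x ⊛ y)[2] = 0

x ⊛ y = [3, 0, 0]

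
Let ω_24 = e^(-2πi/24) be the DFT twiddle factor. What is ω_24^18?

ω_24^18 = e^(-2πi·18/24)
= cos(-2π·18/24) + i·sin(-2π·18/24)
= cos(-36π/24) + i·sin(-36π/24)

ω_24^18 = cos(-36π/24) + i·sin(-36π/24) = 1i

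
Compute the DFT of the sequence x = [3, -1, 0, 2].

X[k] = Σ(n=0 to 3) x[n] · ω_4^(nk)
where ω_4 = e^(-2πi/4)

Computing each X[k]:
X[0] = 4
X[1] = 3+3i
X[2] = 2
X[3] = 3-3i

X = [4, 3+3i, 2, 3-3i]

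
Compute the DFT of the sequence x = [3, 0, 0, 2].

X[k] = Σ(n=0 to 3) x[n] · ω_4^(nk)
where ω_4 = e^(-2πi/4)

Computing each X[k]:
X[0] = 5
X[1] = 3+2i
X[2] = 1
X[3] = 3-2i

X = [5, 3+2i, 1, 3-2i]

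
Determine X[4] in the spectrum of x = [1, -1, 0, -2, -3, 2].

X[4] = Σ(n=0 to 5) x[n] · ω_6^(4n) where ω_6 = e^(-2πi/6)
= (1)·ω_6^0 + (-1)·ω_6^4 + (0)·ω_6^8 + (-2)·ω_6^12 + (-3)·ω_6^16 + (2)·ω_6^20

X[4] = -5.1962i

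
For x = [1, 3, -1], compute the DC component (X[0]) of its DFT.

X[0] = Σ(n=0 to 2) x[n] · ω_3^0 = Σ x[n]
= (1) + (3) + (-1)

X[0] = 3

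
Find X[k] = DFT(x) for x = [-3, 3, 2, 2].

X[k] = Σ(n=0 to 3) x[n] · ω_4^(nk)
where ω_4 = e^(-2πi/4)

Computing each X[k]:
X[0] = 4
X[1] = -5-1i
X[2] = -6
X[3] = -5+1i

X = [4, -5-1i, -6, -5+1i]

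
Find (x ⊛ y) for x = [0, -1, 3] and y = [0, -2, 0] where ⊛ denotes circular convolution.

(x ⊛ y)[n] = Σ(m=0 to 2) x[m] · y[(n-m) mod 3]

Computing each output sample:
(x ⊛ y)[0] = -6
(x ⊛ y)[1] = 0
(x ⊛ y)[2] = 2

x ⊛ y = [-6, 0, 2]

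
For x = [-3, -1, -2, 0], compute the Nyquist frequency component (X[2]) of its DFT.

X[2] = Σ(n=0 to 3) x[n] · ω_4^(2n) where ω_4 = e^(-2πi/4)
= (-3)·ω_4^0 + (-1)·ω_4^2 + (-2)·ω_4^4 + (0)·ω_4^6

X[2] = -4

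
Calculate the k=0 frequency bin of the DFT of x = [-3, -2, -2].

X[0] = Σ(n=0 to 2) x[n] · ω_3^0 = Σ x[n]
= (-3) + (-2) + (-2)

X[0] = -7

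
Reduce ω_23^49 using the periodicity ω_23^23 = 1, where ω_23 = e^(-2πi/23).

Since ω_23^23 = 1, powers reduce modulo 23.
49 mod 23 = 3
So ω_23^49 = ω_23^3 = e^(-2πi·3/23)

ω_23^49 = ω_23^3 = 0.6826-0.7308i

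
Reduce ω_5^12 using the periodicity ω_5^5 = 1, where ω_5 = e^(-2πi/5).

Since ω_5^5 = 1, powers reduce modulo 5.
12 mod 5 = 2
So ω_5^12 = ω_5^2 = e^(-2πi·2/5)

ω_5^12 = ω_5^2 = -0.8090-0.5878i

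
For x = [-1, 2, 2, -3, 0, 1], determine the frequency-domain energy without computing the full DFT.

Parseval: Σ|x[n]|² = (1/N)Σ|X[k]|², so Σ|X[k]|² = N·Σ|x[n]|² = 6·19.0000

Σ|X[k]|² = N·Σ|x[n]|² = 6·19.0000 = 114.0000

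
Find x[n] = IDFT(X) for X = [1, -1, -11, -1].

x[n] = (1/4) Σ(k=0 to 3) X[k] · e^(2πikn/4)

Computing each x[n]:
x[0] = -3
x[1] = 3
x[2] = -2
x[3] = 3

x = [-3, 3, -2, 3]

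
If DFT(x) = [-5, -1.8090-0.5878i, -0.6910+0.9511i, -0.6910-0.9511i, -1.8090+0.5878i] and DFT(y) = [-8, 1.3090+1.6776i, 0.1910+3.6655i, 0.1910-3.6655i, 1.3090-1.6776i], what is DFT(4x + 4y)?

By linearity: DFT(4x + 4y) = 4·DFT(x) + 4·DFT(y)
= 4·[-5, -1.8090-0.5878i, -0.6910+0.9511i, -0.6910-0.9511i, -1.8090+0.5878i] + 4·[-8, 1.3090+1.6776i, 0.1910+3.6655i, 0.1910-3.6655i, 1.3090-1.6776i]

Computing element-wise:
Z[0] = 4·(-5) + 4·(-8) = -52
Z[1] = 4·(-1.8090-0.5878i) + 4·(1.3090+1.6776i) = -2.0000+4.3592i
Z[2] = 4·(-0.6910+0.9511i) + 4·(0.1910+3.6655i) = -2.0000+18.4664i
Z[3] = 4·(-0.6910-0.9511i) + 4·(0.1910-3.6655i) = -2.0000-18.4664i
Z[4] = 4·(-1.8090+0.5878i) + 4·(1.3090-1.6776i) = -2.0000-4.3592i

DFT(4x + 4y) = 4·X + 4·Y = [-52, -2.0000+4.3592i, -2.0000+18.4664i, -2.0000-18.4664i, -2.0000-4.3592i]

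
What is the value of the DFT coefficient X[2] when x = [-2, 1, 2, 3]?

X[2] = Σ(n=0 to 3) x[n] · ω_4^(2n) where ω_4 = e^(-2πi/4)
= (-2)·ω_4^0 + (1)·ω_4^2 + (2)·ω_4^4 + (3)·ω_4^6

X[2] = -4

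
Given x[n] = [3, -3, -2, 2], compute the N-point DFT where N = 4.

X[k] = Σ(n=0 to 3) x[n] · ω_4^(nk)
where ω_4 = e^(-2πi/4)

Computing each X[k]:
X[0] = 0
X[1] = 5+5i
X[2] = 2
X[3] = 5-5i

X = [0, 5+5i, 2, 5-5i]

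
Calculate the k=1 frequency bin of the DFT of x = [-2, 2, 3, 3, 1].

X[1] = Σ(n=0 to 4) x[n] · ω_5^(1n) where ω_5 = e^(-2πi/5)
= (-2)·ω_5^0 + (2)·ω_5^1 + (3)·ω_5^2 + (3)·ω_5^3 + (1)·ω_5^4

X[1] = -5.9271-0.9511i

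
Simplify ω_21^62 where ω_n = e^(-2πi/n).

Since ω_21^21 = 1, powers reduce modulo 21.
62 mod 21 = 20
So ω_21^62 = ω_21^20 = e^(-2πi·20/21)

ω_21^62 = ω_21^20 = 0.9556+0.2948i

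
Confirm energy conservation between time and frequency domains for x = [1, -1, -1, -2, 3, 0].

Time domain:
Σ|x[n]|² = |1|² + |-1|² + |-1|² + |-2|² + |3|² + |0|² = 16.0000

Frequency domain:
(1/6)Σ|X[k]|² = (1/6)(|0|² + |1.5000+4.3301i|² + |-1.5000-2.5981i|² + |6|² + |-1.5000+2.5981i|² + |1.5000-4.3301i|²) = (1/6)·96.0000 = 16.0000

Both sides agree, confirming Parseval's theorem.

Σ|x[n]|² = (1/N)Σ|X[k]|² = 16.0000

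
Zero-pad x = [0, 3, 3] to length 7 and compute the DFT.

Original 3-point DFT: [6, -3, -3]
Zero-padded 7-point DFT provides frequency interpolation.

DFT_7([x, 0, ...]) = [6, 1.2029-5.2703i, -3.3705-1.6231i, -0.8324+1.0438i, -0.8324-1.0438i, -3.3705+1.6231i, 1.2029+5.2703i]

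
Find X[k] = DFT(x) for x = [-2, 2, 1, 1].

X[k] = Σ(n=0 to 3) x[n] · ω_4^(nk)
where ω_4 = e^(-2πi/4)

Computing each X[k]:
X[0] = 2
X[1] = -3-1i
X[2] = -4
X[3] = -3+1i

X = [2, -3-1i, -4, -3+1i]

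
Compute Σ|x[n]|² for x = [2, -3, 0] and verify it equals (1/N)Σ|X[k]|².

Time domain:
Σ|x[n]|² = |2|² + |-3|² + |0|² = 13.0000

Frequency domain:
(1/3)Σ|X[k]|² = (1/3)(|-1|² + |3.5000+2.5981i|² + |3.5000-2.5981i|²) = (1/3)·39.0000 = 13.0000

Both sides agree, confirming Parseval's theorem.

Σ|x[n]|² = (1/N)Σ|X[k]|² = 13.0000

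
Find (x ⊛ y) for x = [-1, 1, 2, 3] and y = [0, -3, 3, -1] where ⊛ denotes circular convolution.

(x ⊛ y)[n] = Σ(m=0 to 3) x[m] · y[(n-m) mod 4]

Computing each output sample:
(x ⊛ y)[0] = -4
(x ⊛ y)[1] = 10
(x ⊛ y)[2] = -9
(x ⊛ y)[3] = -2

x ⊛ y = [-4, 10, -9, -2]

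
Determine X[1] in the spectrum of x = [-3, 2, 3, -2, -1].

X[1] = Σ(n=0 to 4) x[n] · ω_5^(1n) where ω_5 = e^(-2πi/5)
= (-3)·ω_5^0 + (2)·ω_5^1 + (3)·ω_5^2 + (-2)·ω_5^3 + (-1)·ω_5^4

X[1] = -3.5000-5.7921i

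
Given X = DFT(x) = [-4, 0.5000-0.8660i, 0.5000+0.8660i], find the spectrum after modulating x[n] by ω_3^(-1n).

Modulation property: DFT(ω_3^(-1n)·x[n]) = X[(k-1) mod 3], so circularly shift X by 1 positions.

X[k-1] = [0.5000+0.8660i, -4, 0.5000-0.8660i]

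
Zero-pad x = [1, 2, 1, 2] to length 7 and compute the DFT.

Original 4-point DFT: [6, 0, -2, 0]
Zero-padded 7-point DFT provides frequency interpolation.

DFT_7([x, 0, ...]) = [6, 0.2225-3.4064i, 0.9010+0.0477i, -0.6235-2.0358i, -0.6235+2.0358i, 0.9010-0.0477i, 0.2225+3.4064i]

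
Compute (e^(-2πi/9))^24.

Since ω_9^9 = 1, powers reduce modulo 9.
24 mod 9 = 6
So ω_9^24 = ω_9^6 = e^(-2πi·6/9)

ω_9^24 = ω_9^6 = -0.5000+0.8660i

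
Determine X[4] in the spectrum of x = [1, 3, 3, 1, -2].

X[4] = Σ(n=0 to 4) x[n] · ω_5^(4n) where ω_5 = e^(-2πi/5)
= (1)·ω_5^0 + (3)·ω_5^4 + (3)·ω_5^8 + (1)·ω_5^12 + (-2)·ω_5^16

X[4] = -1.9271+5.9309i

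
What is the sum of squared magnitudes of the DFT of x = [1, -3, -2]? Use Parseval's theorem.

Parseval: Σ|x[n]|² = (1/N)Σ|X[k]|², so Σ|X[k]|² = N·Σ|x[n]|² = 3·14.0000

Σ|X[k]|² = N·Σ|x[n]|² = 3·14.0000 = 42.0000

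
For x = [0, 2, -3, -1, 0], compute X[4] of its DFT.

X[4] = Σ(n=0 to 4) x[n] · ω_5^(4n) where ω_5 = e^(-2πi/5)
= (0)·ω_5^0 + (2)·ω_5^4 + (-3)·ω_5^8 + (-1)·ω_5^12 + (0)·ω_5^16

X[4] = 3.8541+0.7265i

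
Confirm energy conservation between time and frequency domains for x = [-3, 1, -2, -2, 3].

Time domain:
Σ|x[n]|² = |-3|² + |1|² + |-2|² + |-2|² + |3|² = 27.0000

Frequency domain:
(1/5)Σ|X[k]|² = (1/5)(|-3|² + |1.4721+1.9021i|² + |-7.4721+1.1756i|² + |-7.4721-1.1756i|² + |1.4721-1.9021i|²) = (1/5)·135.0000 = 27.0000

Both sides agree, confirming Parseval's theorem.

Σ|x[n]|² = (1/N)Σ|X[k]|² = 27.0000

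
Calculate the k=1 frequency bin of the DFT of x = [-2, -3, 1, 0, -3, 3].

X[1] = Σ(n=0 to 5) x[n] · ω_6^(1n) where ω_6 = e^(-2πi/6)
= (-2)·ω_6^0 + (-3)·ω_6^1 + (1)·ω_6^2 + (0)·ω_6^3 + (-3)·ω_6^4 + (3)·ω_6^5

X[1] = -1.0000+1.7321i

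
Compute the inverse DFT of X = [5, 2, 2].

x[n] = (1/3) Σ(k=0 to 2) X[k] · e^(2πikn/3)

Computing each x[n]:
x[0] = 3
x[1] = 1
x[2] = 1

x = [3, 1, 1]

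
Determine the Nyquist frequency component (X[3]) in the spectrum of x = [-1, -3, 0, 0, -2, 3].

X[3] = Σ(n=0 to 5) x[n] · ω_6^(3n) where ω_6 = e^(-2πi/6)
= (-1)·ω_6^0 + (-3)·ω_6^3 + (0)·ω_6^6 + (0)·ω_6^9 + (-2)·ω_6^12 + (3)·ω_6^15

X[3] = -3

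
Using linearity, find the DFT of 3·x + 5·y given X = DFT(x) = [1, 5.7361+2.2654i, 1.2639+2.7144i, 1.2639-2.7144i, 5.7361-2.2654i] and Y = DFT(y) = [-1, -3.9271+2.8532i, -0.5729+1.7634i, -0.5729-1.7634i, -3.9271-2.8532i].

By linearity: DFT(3x + 5y) = 3·DFT(x) + 5·DFT(y)
= 3·[1, 5.7361+2.2654i, 1.2639+2.7144i, 1.2639-2.7144i, 5.7361-2.2654i] + 5·[-1, -3.9271+2.8532i, -0.5729+1.7634i, -0.5729-1.7634i, -3.9271-2.8532i]

Computing element-wise:
Z[0] = 3·(1) + 5·(-1) = -2
Z[1] = 3·(5.7361+2.2654i) + 5·(-3.9271+2.8532i) = -2.4272+21.0622i
Z[2] = 3·(1.2639+2.7144i) + 5·(-0.5729+1.7634i) = 0.9272+16.9602i
Z[3] = 3·(1.2639-2.7144i) + 5·(-0.5729-1.7634i) = 0.9272-16.9602i
Z[4] = 3·(5.7361-2.2654i) + 5·(-3.9271-2.8532i) = -2.4272-21.0622i

DFT(3x + 5y) = 3·X + 5·Y = [-2, -2.4272+21.0622i, 0.9272+16.9602i, 0.9272-16.9602i, -2.4272-21.0622i]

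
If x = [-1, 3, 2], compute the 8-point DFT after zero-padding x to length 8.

Original 3-point DFT: [4, -3.5000-0.8660i, -3.5000+0.8660i]
Zero-padded 8-point DFT provides frequency interpolation.

DFT_8([x, 0, ...]) = [4, 1.1213-4.1213i, -3-3i, -3.1213-0.1213i, -2, -3.1213+0.1213i, -3+3i, 1.1213+4.1213i]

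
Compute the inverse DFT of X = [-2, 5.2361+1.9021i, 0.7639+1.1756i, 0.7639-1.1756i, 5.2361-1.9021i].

x[n] = (1/5) Σ(k=0 to 4) X[k] · e^(2πikn/5)

Computing each x[n]:
x[0] = 2
x[1] = -1
x[2] = -2
x[3] = -2
x[4] = 1

x = [2, -1, -2, -2, 1]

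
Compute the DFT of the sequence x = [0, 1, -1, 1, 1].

X[k] = Σ(n=0 to 4) x[n] · ω_5^(nk)
where ω_5 = e^(-2πi/5)

Computing each X[k]:
X[0] = 2
X[1] = 0.6180+1.1756i
X[2] = -1.6180-1.9021i
X[3] = -1.6180+1.9021i
X[4] = 0.6180-1.1756i

X = [2, 0.6180+1.1756i, -1.6180-1.9021i, -1.6180+1.9021i, 0.6180-1.1756i]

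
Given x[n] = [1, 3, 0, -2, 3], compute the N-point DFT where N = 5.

X[k] = Σ(n=0 to 4) x[n] · ω_5^(nk)
where ω_5 = e^(-2πi/5)

Computing each X[k]:
X[0] = 5
X[1] = 4.4721-1.1756i
X[2] = -4.4721+1.9021i
X[3] = -4.4721-1.9021i
X[4] = 4.4721+1.1756i

X = [5, 4.4721-1.1756i, -4.4721+1.9021i, -4.4721-1.9021i, 4.4721+1.1756i]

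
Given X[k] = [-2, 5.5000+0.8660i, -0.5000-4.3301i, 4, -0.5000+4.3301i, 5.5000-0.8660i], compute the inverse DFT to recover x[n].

x[n] = (1/6) Σ(k=0 to 5) X[k] · e^(2πikn/6)

Computing each x[n]:
x[0] = 2
x[1] = 1
x[2] = -2
x[3] = -3
x[4] = 1
x[5] = -1

x = [2, 1, -2, -3, 1, -1]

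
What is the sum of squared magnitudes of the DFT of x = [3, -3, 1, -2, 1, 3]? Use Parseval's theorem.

Parseval: Σ|x[n]|² = (1/N)Σ|X[k]|², so Σ|X[k]|² = N·Σ|x[n]|² = 6·33.0000

Σ|X[k]|² = N·Σ|x[n]|² = 6·33.0000 = 198.0000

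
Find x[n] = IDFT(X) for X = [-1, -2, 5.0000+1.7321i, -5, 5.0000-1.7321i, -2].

x[n] = (1/6) Σ(k=0 to 5) X[k] · e^(2πikn/6)

Computing each x[n]:
x[0] = 0
x[1] = -1
x[2] = -1
x[3] = 3
x[4] = -2
x[5] = 0

x = [0, -1, -1, 3, -2, 0]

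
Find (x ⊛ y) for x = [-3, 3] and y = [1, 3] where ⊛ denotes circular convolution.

(x ⊛ y)[n] = Σ(m=0 to 1) x[m] · y[(n-m) mod 2]

Computing each output sample:
(x ⊛ y)[0] = 6
(x ⊛ y)[1] = -6

x ⊛ y = [6, -6]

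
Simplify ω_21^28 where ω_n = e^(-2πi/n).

Since ω_21^21 = 1, powers reduce modulo 21.
28 mod 21 = 7
So ω_21^28 = ω_21^7 = e^(-2πi·7/21)

ω_21^28 = ω_21^7 = -0.5000-0.8660i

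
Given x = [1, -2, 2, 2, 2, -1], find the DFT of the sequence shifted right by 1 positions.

Time shift by 1: X_shifted[k] = ω_6^(1k) · X[k]
Shifted x = [-1, 1, -2, 2, 2, 2]

DFT(x[n-1]) = [4, -1.5000+4.3301i, -0.5000-2.5981i, -6, -0.5000+2.5981i, -1.5000-4.3301i]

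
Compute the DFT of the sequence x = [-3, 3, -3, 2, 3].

X[k] = Σ(n=0 to 4) x[n] · ω_5^(nk)
where ω_5 = e^(-2πi/5)

Computing each X[k]:
X[0] = 2
X[1] = -0.3369+2.9389i
X[2] = -8.1631-4.7553i
X[3] = -8.1631+4.7553i
X[4] = -0.3369-2.9389i

X = [2, -0.3369+2.9389i, -8.1631-4.7553i, -8.1631+4.7553i, -0.3369-2.9389i]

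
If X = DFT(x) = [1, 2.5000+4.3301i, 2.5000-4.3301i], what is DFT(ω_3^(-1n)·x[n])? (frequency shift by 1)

Modulation property: DFT(ω_3^(-1n)·x[n]) = X[(k-1) mod 3], so circularly shift X by 1 positions.

X[k-1] = [2.5000-4.3301i, 1, 2.5000+4.3301i]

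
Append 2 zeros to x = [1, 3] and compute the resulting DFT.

Original 2-point DFT: [4, -2]
Zero-padded 4-point DFT provides frequency interpolation.

DFT_4([x, 0, ...]) = [4, 1-3i, -2, 1+3i]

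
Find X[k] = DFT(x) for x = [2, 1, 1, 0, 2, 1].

X[k] = Σ(n=0 to 5) x[n] · ω_6^(nk)
where ω_6 = e^(-2πi/6)

Computing each X[k]:
X[0] = 7
X[1] = 1.5000+0.8660i
X[2] = -0.5000-0.8660i
X[3] = 3
X[4] = -0.5000+0.8660i
X[5] = 1.5000-0.8660i

X = [7, 1.5000+0.8660i, -0.5000-0.8660i, 3, -0.5000+0.8660i, 1.5000-0.8660i]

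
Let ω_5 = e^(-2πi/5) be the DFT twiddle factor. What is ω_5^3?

ω_5^3 = e^(-2πi·3/5)
= cos(-2π·3/5) + i·sin(-2π·3/5)
= cos(-6π/5) + i·sin(-6π/5)

ω_5^3 = cos(-6π/5) + i·sin(-6π/5) = -0.8090+0.5878i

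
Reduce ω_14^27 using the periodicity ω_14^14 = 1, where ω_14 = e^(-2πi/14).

Since ω_14^14 = 1, powers reduce modulo 14.
27 mod 14 = 13
So ω_14^27 = ω_14^13 = e^(-2πi·13/14)

ω_14^27 = ω_14^13 = 0.9010+0.4339i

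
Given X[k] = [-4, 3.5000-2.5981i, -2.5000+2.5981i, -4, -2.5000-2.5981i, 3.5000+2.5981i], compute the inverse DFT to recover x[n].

x[n] = (1/6) Σ(k=0 to 5) X[k] · e^(2πikn/6)

Computing each x[n]:
x[0] = -1
x[1] = 1
x[2] = 0
x[3] = -2
x[4] = -3
x[5] = 1

x = [-1, 1, 0, -2, -3, 1]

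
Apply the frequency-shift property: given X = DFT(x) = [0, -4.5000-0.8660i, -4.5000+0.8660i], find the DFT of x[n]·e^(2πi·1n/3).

Modulation property: DFT(ω_3^(-1n)·x[n]) = X[(k-1) mod 3], so circularly shift X by 1 positions.

X[k-1] = [-4.5000+0.8660i, 0, -4.5000-0.8660i]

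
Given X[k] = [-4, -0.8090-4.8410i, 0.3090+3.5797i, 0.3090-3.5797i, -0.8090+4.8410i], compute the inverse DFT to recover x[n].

x[n] = (1/5) Σ(k=0 to 4) X[k] · e^(2πikn/5)

Computing each x[n]:
x[0] = -1
x[1] = 0
x[2] = 2
x[3] = -3
x[4] = -2

x = [-1, 0, 2, -3, -2]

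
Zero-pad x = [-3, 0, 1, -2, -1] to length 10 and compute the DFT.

Original 5-point DFT: [-5, -2.5000-2.7144i, -2.5000+2.2654i, -2.5000-2.2654i, -2.5000+2.7144i]
Zero-padded 10-point DFT provides frequency interpolation.

DFT_10([x, 0, ...]) = [-5, -1.2639+1.5388i, -2.5000-2.7144i, -5.7361+0.3633i, -2.5000+2.2654i, -1, -2.5000-2.2654i, -5.7361-0.3633i, -2.5000+2.7144i, -1.2639-1.5388i]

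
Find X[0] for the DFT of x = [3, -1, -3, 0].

X[0] = Σ(n=0 to 3) x[n] · ω_4^0 = Σ x[n]
= (3) + (-1) + (-3) + (0)

X[0] = -1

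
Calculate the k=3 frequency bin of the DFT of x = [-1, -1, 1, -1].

X[3] = Σ(n=0 to 3) x[n] · ω_4^(3n) where ω_4 = e^(-2πi/4)
= (-1)·ω_4^0 + (-1)·ω_4^3 + (1)·ω_4^6 + (-1)·ω_4^9

X[3] = -2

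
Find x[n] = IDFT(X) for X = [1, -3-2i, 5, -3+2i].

x[n] = (1/4) Σ(k=0 to 3) X[k] · e^(2πikn/4)

Computing each x[n]:
x[0] = 0
x[1] = 0
x[2] = 3
x[3] = -2

x = [0, 0, 3, -2]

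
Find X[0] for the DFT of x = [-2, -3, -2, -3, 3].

X[0] = Σ(n=0 to 4) x[n] · ω_5^0 = Σ x[n]
= (-2) + (-3) + (-2) + (-3) + (3)

X[0] = -7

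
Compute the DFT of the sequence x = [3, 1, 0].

X[k] = Σ(n=0 to 2) x[n] · ω_3^(nk)
where ω_3 = e^(-2πi/3)

Computing each X[k]:
X[0] = 4
X[1] = 2.5000-0.8660i
X[2] = 2.5000+0.8660i

X = [4, 2.5000-0.8660i, 2.5000+0.8660i]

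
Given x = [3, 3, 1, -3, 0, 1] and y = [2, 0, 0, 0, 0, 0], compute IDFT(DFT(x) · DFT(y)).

(x ⊛ y)[n] = Σ(m=0 to 5) x[m] · y[(n-m) mod 6]

Computing each output sample:
(x ⊛ y)[0] = 6
(x ⊛ y)[1] = 6
(x ⊛ y)[2] = 2
(x ⊛ y)[3] = -6
(x ⊛ y)[4] = 0
(x ⊛ y)[5] = 2

x ⊛ y = [6, 6, 2, -6, 0, 2]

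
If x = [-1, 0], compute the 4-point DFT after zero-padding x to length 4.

Original 2-point DFT: [-1, -1]
Zero-padded 4-point DFT provides frequency interpolation.

DFT_4([x, 0, ...]) = [-1, -1, -1, -1]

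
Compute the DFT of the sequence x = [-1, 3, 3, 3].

X[k] = Σ(n=0 to 3) x[n] · ω_4^(nk)
where ω_4 = e^(-2πi/4)

Computing each X[k]:
X[0] = 8
X[1] = -4
X[2] = -4
X[3] = -4

X = [8, -4, -4, -4]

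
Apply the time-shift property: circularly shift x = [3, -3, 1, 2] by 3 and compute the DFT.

Time shift by 3: X_shifted[k] = ω_4^(3k) · X[k]
Shifted x = [-3, 1, 2, 3]

DFT(x[n-3]) = [3, -5+2i, -5, -5-2i]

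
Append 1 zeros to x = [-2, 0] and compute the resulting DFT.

Original 2-point DFT: [-2, -2]
Zero-padded 3-point DFT provides frequency interpolation.

DFT_3([x, 0, ...]) = [-2, -2, -2]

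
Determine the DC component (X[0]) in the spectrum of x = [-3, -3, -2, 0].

X[0] = Σ(n=0 to 3) x[n] · ω_4^0 = Σ x[n]
= (-3) + (-3) + (-2) + (0)

X[0] = -8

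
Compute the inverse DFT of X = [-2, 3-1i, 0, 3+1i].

x[n] = (1/4) Σ(k=0 to 3) X[k] · e^(2πikn/4)

Computing each x[n]:
x[0] = 1
x[1] = 0
x[2] = -2
x[3] = -1

x = [1, 0, -2, -1]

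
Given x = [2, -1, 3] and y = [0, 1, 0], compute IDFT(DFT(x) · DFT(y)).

(x ⊛ y)[n] = Σ(m=0 to 2) x[m] · y[(n-m) mod 3]

Computing each output sample:
(x ⊛ y)[0] = 3
(x ⊛ y)[1] = 2
(x ⊛ y)[2] = -1

x ⊛ y = [3, 2, -1]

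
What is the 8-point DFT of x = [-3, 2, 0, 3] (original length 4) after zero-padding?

Original 4-point DFT: [2, -3+1i, -8, -3-1i]
Zero-padded 8-point DFT provides frequency interpolation.

DFT_8([x, 0, ...]) = [2, -3.7071-3.5355i, -3+1i, -2.2929-3.5355i, -8, -2.2929+3.5355i, -3-1i, -3.7071+3.5355i]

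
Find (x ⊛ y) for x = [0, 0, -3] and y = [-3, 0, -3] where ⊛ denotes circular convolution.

(x ⊛ y)[n] = Σ(m=0 to 2) x[m] · y[(n-m) mod 3]

Computing each output sample:
(x ⊛ y)[0] = 0
(x ⊛ y)[1] = 9
(x ⊛ y)[2] = 9

x ⊛ y = [0, 9, 9]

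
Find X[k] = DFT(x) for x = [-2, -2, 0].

X[k] = Σ(n=0 to 2) x[n] · ω_3^(nk)
where ω_3 = e^(-2πi/3)

Computing each X[k]:
X[0] = -4
X[1] = -1.0000+1.7321i
X[2] = -1.0000-1.7321i

X = [-4, -1.0000+1.7321i, -1.0000-1.7321i]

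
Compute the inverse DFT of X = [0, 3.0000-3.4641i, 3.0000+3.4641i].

x[n] = (1/3) Σ(k=0 to 2) X[k] · e^(2πikn/3)

Computing each x[n]:
x[0] = 2
x[1] = 1
x[2] = -3

x = [2, 1, -3]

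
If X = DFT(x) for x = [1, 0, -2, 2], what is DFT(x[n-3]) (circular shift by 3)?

Time shift by 3: X_shifted[k] = ω_4^(3k) · X[k]
Shifted x = [0, -2, 2, 1]

DFT(x[n-3]) = [1, -2+3i, 3, -2-3i]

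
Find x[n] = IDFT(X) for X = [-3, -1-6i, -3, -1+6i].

x[n] = (1/4) Σ(k=0 to 3) X[k] · e^(2πikn/4)

Computing each x[n]:
x[0] = -2
x[1] = 3
x[2] = -1
x[3] = -3

x = [-2, 3, -1, -3]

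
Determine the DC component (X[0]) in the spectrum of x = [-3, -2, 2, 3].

X[0] = Σ(n=0 to 3) x[n] · ω_4^0 = Σ x[n]
= (-3) + (-2) + (2) + (3)

X[0] = 0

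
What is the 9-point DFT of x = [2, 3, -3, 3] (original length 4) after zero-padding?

Original 4-point DFT: [5, 5, -7, 5]
Zero-padded 9-point DFT provides frequency interpolation.

DFT_9([x, 0, ...]) = [5, 2.2772-1.5720i, 3.8400+0.6697i, 5.0000-5.1962i, -4.6172-5.5525i, -4.6172+5.5525i, 5.0000+5.1962i, 3.8400-0.6697i, 2.2772+1.5720i]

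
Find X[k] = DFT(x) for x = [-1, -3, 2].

X[k] = Σ(n=0 to 2) x[n] · ω_3^(nk)
where ω_3 = e^(-2πi/3)

Computing each X[k]:
X[0] = -2
X[1] = -0.5000+4.3301i
X[2] = -0.5000-4.3301i

X = [-2, -0.5000+4.3301i, -0.5000-4.3301i]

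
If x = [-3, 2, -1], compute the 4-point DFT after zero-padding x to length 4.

Original 3-point DFT: [-2, -3.5000-2.5981i, -3.5000+2.5981i]
Zero-padded 4-point DFT provides frequency interpolation.

DFT_4([x, 0, ...]) = [-2, -2-2i, -6, -2+2i]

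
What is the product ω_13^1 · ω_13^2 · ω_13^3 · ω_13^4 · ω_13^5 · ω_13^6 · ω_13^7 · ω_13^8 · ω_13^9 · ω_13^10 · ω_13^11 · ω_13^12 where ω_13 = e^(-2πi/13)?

The primitive 13th roots of unity are ω_13^k for k coprime to 13: k ∈ {1, 2, 3, 4, 5, 6, 7, 8, 9, 10, 11, 12}
Their product equals the constant term of the cyclotomic polynomial Φ_13(x) up to sign.
For n ≥ 3, the product of all primitive nth roots of unity is 1. (For n=1 it is 1; for n=2 it is -1.)

1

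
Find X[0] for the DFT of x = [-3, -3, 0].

X[0] = Σ(n=0 to 2) x[n] · ω_3^0 = Σ x[n]
= (-3) + (-3) + (0)

X[0] = -6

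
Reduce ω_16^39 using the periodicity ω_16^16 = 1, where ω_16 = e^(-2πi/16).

Since ω_16^16 = 1, powers reduce modulo 16.
39 mod 16 = 7
So ω_16^39 = ω_16^7 = e^(-2πi·7/16)

ω_16^39 = ω_16^7 = -0.9239-0.3827i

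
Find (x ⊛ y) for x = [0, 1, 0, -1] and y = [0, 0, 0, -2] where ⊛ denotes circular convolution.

(x ⊛ y)[n] = Σ(m=0 to 3) x[m] · y[(n-m) mod 4]

Computing each output sample:
(x ⊛ y)[0] = -2
(x ⊛ y)[1] = 0
(x ⊛ y)[2] = 2
(x ⊛ y)[3] = 0

x ⊛ y = [-2, 0, 2, 0]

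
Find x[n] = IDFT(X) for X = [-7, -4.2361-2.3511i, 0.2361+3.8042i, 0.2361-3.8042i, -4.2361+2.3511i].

x[n] = (1/5) Σ(k=0 to 4) X[k] · e^(2πikn/5)

Computing each x[n]:
x[0] = -3
x[1] = -2
x[2] = 2
x[3] = -2
x[4] = -2

x = [-3, -2, 2, -2, -2]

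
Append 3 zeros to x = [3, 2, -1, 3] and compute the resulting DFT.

Original 4-point DFT: [7, 4+1i, -3, 4-1i]
Zero-padded 7-point DFT provides frequency interpolation.

DFT_7([x, 0, ...]) = [7, 1.7666-1.8904i, 5.3264-0.0382i, -0.0930-4.5744i, -0.0930+4.5744i, 5.3264+0.0382i, 1.7666+1.8904i]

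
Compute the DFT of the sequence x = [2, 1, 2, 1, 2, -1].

X[k] = Σ(n=0 to 5) x[n] · ω_6^(nk)
where ω_6 = e^(-2πi/6)

Computing each X[k]:
X[0] = 7
X[1] = -1.0000-1.7321i
X[2] = 1.0000-1.7321i
X[3] = 5
X[4] = 1.0000+1.7321i
X[5] = -1.0000+1.7321i

X = [7, -1.0000-1.7321i, 1.0000-1.7321i, 5, 1.0000+1.7321i, -1.0000+1.7321i]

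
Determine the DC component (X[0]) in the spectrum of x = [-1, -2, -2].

X[0] = Σ(n=0 to 2) x[n] · ω_3^0 = Σ x[n]
= (-1) + (-2) + (-2)

X[0] = -5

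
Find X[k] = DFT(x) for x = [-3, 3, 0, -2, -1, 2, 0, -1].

X[k] = Σ(n=0 to 7) x[n] · ω_8^(nk)
where ω_8 = e^(-2πi/8)

Computing each X[k]:
X[0] = -2
X[1] = -0.5858
X[2] = -4-8i
X[3] = -3.4142
X[4] = -6
X[5] = -3.4142
X[6] = -4+8i
X[7] = -0.5858

X = [-2, -0.5858, -4-8i, -3.4142, -6, -3.4142, -4+8i, -0.5858]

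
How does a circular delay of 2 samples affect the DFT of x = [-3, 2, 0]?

Time shift by 2: X_shifted[k] = ω_3^(2k) · X[k]
Shifted x = [2, 0, -3]

DFT(x[n-2]) = [-1, 3.5000-2.5981i, 3.5000+2.5981i]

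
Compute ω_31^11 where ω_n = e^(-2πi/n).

ω_31^11 = e^(-2πi·11/31)
= cos(-2π·11/31) + i·sin(-2π·11/31)
= cos(-22π/31) + i·sin(-22π/31)

ω_31^11 = cos(-22π/31) + i·sin(-22π/31) = -0.6121-0.7908i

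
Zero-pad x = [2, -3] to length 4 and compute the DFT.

Original 2-point DFT: [-1, 5]
Zero-padded 4-point DFT provides frequency interpolation.

DFT_4([x, 0, ...]) = [-1, 2+3i, 5, 2-3i]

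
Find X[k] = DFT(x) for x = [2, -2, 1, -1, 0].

X[k] = Σ(n=0 to 4) x[n] · ω_5^(nk)
where ω_5 = e^(-2πi/5)

Computing each X[k]:
X[0] = 0
X[1] = 1.3820+0.7265i
X[2] = 3.6180+3.0777i
X[3] = 3.6180-3.0777i
X[4] = 1.3820-0.7265i

X = [0, 1.3820+0.7265i, 3.6180+3.0777i, 3.6180-3.0777i, 1.3820-0.7265i]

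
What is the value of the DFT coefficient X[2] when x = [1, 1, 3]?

X[2] = Σ(n=0 to 2) x[n] · ω_3^(2n) where ω_3 = e^(-2πi/3)
= (1)·ω_3^0 + (1)·ω_3^2 + (3)·ω_3^4

X[2] = -1.0000-1.7321i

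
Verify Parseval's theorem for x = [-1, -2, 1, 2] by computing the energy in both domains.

Time domain:
Σ|x[n]|² = |-1|² + |-2|² + |1|² + |2|² = 10.0000

Frequency domain:
(1/4)Σ|X[k]|² = (1/4)(|0|² + |-2+4i|² + |0|² + |-2-4i|²) = (1/4)·40.0000 = 10.0000

Both sides agree, confirming Parseval's theorem.

Σ|x[n]|² = (1/N)Σ|X[k]|² = 10.0000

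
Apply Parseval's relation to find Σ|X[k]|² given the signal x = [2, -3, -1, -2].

Parseval: Σ|x[n]|² = (1/N)Σ|X[k]|², so Σ|X[k]|² = N·Σ|x[n]|² = 4·18.0000

Σ|X[k]|² = N·Σ|x[n]|² = 4·18.0000 = 72.0000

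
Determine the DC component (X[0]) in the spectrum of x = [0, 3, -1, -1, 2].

X[0] = Σ(n=0 to 4) x[n] · ω_5^0 = Σ x[n]
= (0) + (3) + (-1) + (-1) + (2)

X[0] = 3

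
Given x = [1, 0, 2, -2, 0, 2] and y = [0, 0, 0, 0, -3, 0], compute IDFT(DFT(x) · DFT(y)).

(x ⊛ y)[n] = Σ(m=0 to 5) x[m] · y[(n-m) mod 6]

Computing each output sample:
(x ⊛ y)[0] = -6
(x ⊛ y)[1] = 6
(x ⊛ y)[2] = 0
(x ⊛ y)[3] = -6
(x ⊛ y)[4] = -3
(x ⊛ y)[5] = 0

x ⊛ y = [-6, 6, 0, -6, -3, 0]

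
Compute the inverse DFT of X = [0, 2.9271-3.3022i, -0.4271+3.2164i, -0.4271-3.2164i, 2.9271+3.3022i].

x[n] = (1/5) Σ(k=0 to 4) X[k] · e^(2πikn/5)

Computing each x[n]:
x[0] = 1
x[1] = 1
x[2] = 1
x[3] = -3
x[4] = 0

x = [1, 1, 1, -3, 0]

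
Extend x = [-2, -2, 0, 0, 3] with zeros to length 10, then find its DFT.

Original 5-point DFT: [-1, -1.6910+4.7553i, -2.8090+2.9389i, -2.8090-2.9389i, -1.6910-4.7553i]
Zero-padded 10-point DFT provides frequency interpolation.

DFT_10([x, 0, ...]) = [-1, -6.0451-0.5878i, -1.6910+4.7553i, -0.4549-0.9511i, -2.8090+2.9389i, 3, -2.8090-2.9389i, -0.4549+0.9511i, -1.6910-4.7553i, -6.0451+0.5878i]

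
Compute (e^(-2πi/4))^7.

Since ω_4^4 = 1, powers reduce modulo 4.
7 mod 4 = 3
So ω_4^7 = ω_4^3 = e^(-2πi·3/4)

ω_4^7 = ω_4^3 = 1i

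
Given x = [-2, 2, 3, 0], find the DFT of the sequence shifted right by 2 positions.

Time shift by 2: X_shifted[k] = ω_4^(2k) · X[k]
Shifted x = [3, 0, -2, 2]

DFT(x[n-2]) = [3, 5+2i, -1, 5-2i]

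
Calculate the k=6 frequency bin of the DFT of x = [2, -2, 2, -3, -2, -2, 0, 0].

X[6] = Σ(n=0 to 7) x[n] · ω_8^(6n) where ω_8 = e^(-2πi/8)
= (2)·ω_8^0 + (-2)·ω_8^6 + (2)·ω_8^12 + (-3)·ω_8^18 + (-2)·ω_8^24 + (-2)·ω_8^30 + (0)·ω_8^36 + (0)·ω_8^42

X[6] = -2-1i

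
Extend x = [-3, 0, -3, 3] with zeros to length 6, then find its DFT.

Original 4-point DFT: [-3, 3i, -9, -3i]
Zero-padded 6-point DFT provides frequency interpolation.

DFT_6([x, 0, ...]) = [-3, -4.5000+2.5981i, 1.5000-2.5981i, -9, 1.5000+2.5981i, -4.5000-2.5981i]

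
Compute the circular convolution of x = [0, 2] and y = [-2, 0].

(x ⊛ y)[n] = Σ(m=0 to 1) x[m] · y[(n-m) mod 2]

Computing each output sample:
(x ⊛ y)[0] = 0
(x ⊛ y)[1] = -4

x ⊛ y = [0, -4]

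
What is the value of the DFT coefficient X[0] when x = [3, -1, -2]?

X[0] = Σ(n=0 to 2) x[n] · ω_3^0 = Σ x[n]
= (3) + (-1) + (-2)

X[0] = 0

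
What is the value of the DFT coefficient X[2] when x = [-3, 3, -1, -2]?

X[2] = Σ(n=0 to 3) x[n] · ω_4^(2n) where ω_4 = e^(-2πi/4)
= (-3)·ω_4^0 + (3)·ω_4^2 + (-1)·ω_4^4 + (-2)·ω_4^6

X[2] = -5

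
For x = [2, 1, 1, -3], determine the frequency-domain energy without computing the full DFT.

Parseval: Σ|x[n]|² = (1/N)Σ|X[k]|², so Σ|X[k]|² = N·Σ|x[n]|² = 4·15.0000

Σ|X[k]|² = N·Σ|x[n]|² = 4·15.0000 = 60.0000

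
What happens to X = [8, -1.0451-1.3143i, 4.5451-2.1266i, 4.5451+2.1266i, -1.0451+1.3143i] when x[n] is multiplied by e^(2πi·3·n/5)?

Modulation property: DFT(ω_5^(-3n)·x[n]) = X[(k-3) mod 5], so circularly shift X by 3 positions.

X[k-3] = [4.5451-2.1266i, 4.5451+2.1266i, -1.0451+1.3143i, 8, -1.0451-1.3143i]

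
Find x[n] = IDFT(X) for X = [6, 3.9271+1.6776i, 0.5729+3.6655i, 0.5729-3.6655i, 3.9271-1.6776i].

x[n] = (1/5) Σ(k=0 to 4) X[k] · e^(2πikn/5)

Computing each x[n]:
x[0] = 3
x[1] = 0
x[2] = 1
x[3] = -1
x[4] = 3

x = [3, 0, 1, -1, 3]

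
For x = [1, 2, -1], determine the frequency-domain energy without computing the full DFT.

Parseval: Σ|x[n]|² = (1/N)Σ|X[k]|², so Σ|X[k]|² = N·Σ|x[n]|² = 3·6.0000

Σ|X[k]|² = N·Σ|x[n]|² = 3·6.0000 = 18.0000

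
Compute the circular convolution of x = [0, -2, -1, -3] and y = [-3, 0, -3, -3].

(x ⊛ y)[n] = Σ(m=0 to 3) x[m] · y[(n-m) mod 4]

Computing each output sample:
(x ⊛ y)[0] = 9
(x ⊛ y)[1] = 18
(x ⊛ y)[2] = 12
(x ⊛ y)[3] = 15

x ⊛ y = [9, 18, 12, 15]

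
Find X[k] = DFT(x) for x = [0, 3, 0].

X[k] = Σ(n=0 to 2) x[n] · ω_3^(nk)
where ω_3 = e^(-2πi/3)

Computing each X[k]:
X[0] = 3
X[1] = -1.5000-2.5981i
X[2] = -1.5000+2.5981i

X = [3, -1.5000-2.5981i, -1.5000+2.5981i]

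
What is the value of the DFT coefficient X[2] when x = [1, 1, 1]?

X[2] = Σ(n=0 to 2) x[n] · ω_3^(2n) where ω_3 = e^(-2πi/3)
= (1)·ω_3^0 + (1)·ω_3^2 + (1)·ω_3^4

X[2] = 0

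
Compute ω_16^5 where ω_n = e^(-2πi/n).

ω_16^5 = e^(-2πi·5/16)
= cos(-2π·5/16) + i·sin(-2π·5/16)
= cos(-10π/16) + i·sin(-10π/16)

ω_16^5 = cos(-10π/16) + i·sin(-10π/16) = -0.3827-0.9239i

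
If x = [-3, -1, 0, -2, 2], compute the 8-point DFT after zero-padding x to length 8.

Original 5-point DFT: [-4, -1.0729+1.6776i, -4.4271+3.6655i, -4.4271-3.6655i, -1.0729-1.6776i]
Zero-padded 8-point DFT provides frequency interpolation.

DFT_8([x, 0, ...]) = [-4, -4.2929+2.1213i, -1-1i, -5.7071+2.1213i, 2, -5.7071-2.1213i, -1+1i, -4.2929-2.1213i]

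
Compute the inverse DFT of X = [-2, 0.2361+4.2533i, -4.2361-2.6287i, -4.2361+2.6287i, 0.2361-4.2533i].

x[n] = (1/5) Σ(k=0 to 4) X[k] · e^(2πikn/5)

Computing each x[n]:
x[0] = -2
x[1] = 0
x[2] = -3
x[3] = 1
x[4] = 2

x = [-2, 0, -3, 1, 2]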